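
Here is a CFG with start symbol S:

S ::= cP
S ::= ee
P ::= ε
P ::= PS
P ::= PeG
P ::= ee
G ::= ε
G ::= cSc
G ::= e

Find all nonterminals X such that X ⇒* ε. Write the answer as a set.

{G, P}

Directly nullable (have an ε-rule): {G, P}.
Not nullable: S — each has a terminal in every rule's right-hand side or depends on a non-nullable symbol.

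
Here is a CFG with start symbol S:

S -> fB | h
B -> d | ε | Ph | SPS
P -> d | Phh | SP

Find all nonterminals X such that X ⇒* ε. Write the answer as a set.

{B}

Directly nullable (have an ε-rule): {B}.
Not nullable: P, S — each has a terminal in every rule's right-hand side or depends on a non-nullable symbol.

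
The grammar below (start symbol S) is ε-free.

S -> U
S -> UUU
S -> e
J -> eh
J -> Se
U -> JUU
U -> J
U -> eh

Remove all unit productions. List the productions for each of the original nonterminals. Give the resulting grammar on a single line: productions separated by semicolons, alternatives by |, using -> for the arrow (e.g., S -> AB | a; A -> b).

Unit productions: S->U, U->J.
Unit pairs (A ⇒* B via units): (S,J), (S,U), (U,J).
S: inherits non-unit rules of {J, S, U} → JUU | Se | UUU | e | eh.
J: inherits non-unit rules of {J} → Se | eh.
U: inherits non-unit rules of {J, U} → JUU | Se | eh.

S -> e | Se | eh | JUU | UUU; J -> Se | eh; U -> Se | eh | JUU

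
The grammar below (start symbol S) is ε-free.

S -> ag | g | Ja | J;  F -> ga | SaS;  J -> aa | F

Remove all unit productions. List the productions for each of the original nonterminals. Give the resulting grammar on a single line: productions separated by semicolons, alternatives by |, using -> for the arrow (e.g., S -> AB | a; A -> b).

S -> g | Ja | aa | ag | ga | SaS; F -> ga | SaS; J -> aa | ga | SaS

Unit productions: J->F, S->J.
Unit pairs (A ⇒* B via units): (J,F), (S,F), (S,J).
S: inherits non-unit rules of {F, J, S} → Ja | SaS | aa | ag | g | ga.
F: inherits non-unit rules of {F} → SaS | ga.
J: inherits non-unit rules of {F, J} → SaS | aa | ga.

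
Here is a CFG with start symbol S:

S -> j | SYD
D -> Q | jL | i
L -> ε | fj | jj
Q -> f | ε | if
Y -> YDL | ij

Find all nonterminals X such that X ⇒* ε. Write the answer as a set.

{D, L, Q}

Directly nullable (have an ε-rule): {L, Q}.
D is nullable via D -> Q (every symbol on the right is already known nullable).
Not nullable: S, Y — each has a terminal in every rule's right-hand side or depends on a non-nullable symbol.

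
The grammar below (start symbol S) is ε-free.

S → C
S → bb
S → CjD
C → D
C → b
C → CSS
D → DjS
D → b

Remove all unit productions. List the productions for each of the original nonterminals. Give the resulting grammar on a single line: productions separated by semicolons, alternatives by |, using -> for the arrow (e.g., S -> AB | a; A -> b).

Unit productions: C->D, S->C.
Unit pairs (A ⇒* B via units): (C,D), (S,C), (S,D).
S: inherits non-unit rules of {C, D, S} → CSS | CjD | DjS | b | bb.
C: inherits non-unit rules of {C, D} → CSS | DjS | b.
D: inherits non-unit rules of {D} → DjS | b.

S -> b | bb | CSS | CjD | DjS; C -> b | CSS | DjS; D -> b | DjS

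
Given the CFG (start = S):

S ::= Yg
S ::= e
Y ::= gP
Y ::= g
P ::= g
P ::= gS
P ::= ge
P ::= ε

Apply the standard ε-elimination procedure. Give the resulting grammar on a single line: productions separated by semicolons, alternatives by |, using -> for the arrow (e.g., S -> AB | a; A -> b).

Nullable set: {P}.
Drop P -> ε.
Y -> gP: P nullable, giving g | gP.
Unchanged (no nullable symbols): S -> Yg; S -> e; P -> g; P -> gS; P -> ge; Y -> g.

S -> e | Yg; P -> g | gS | ge; Y -> g | gP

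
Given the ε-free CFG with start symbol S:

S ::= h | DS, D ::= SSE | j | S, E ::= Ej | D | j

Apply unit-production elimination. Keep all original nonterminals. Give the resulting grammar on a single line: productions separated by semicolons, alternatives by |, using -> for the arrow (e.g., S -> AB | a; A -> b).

Unit productions: D->S, E->D.
Unit pairs (A ⇒* B via units): (D,S), (E,D), (E,S).
S: inherits non-unit rules of {S} → DS | h.
D: inherits non-unit rules of {D, S} → DS | SSE | h | j.
E: inherits non-unit rules of {D, E, S} → DS | Ej | SSE | h | j.

S -> h | DS; D -> h | j | DS | SSE; E -> h | j | DS | Ej | SSE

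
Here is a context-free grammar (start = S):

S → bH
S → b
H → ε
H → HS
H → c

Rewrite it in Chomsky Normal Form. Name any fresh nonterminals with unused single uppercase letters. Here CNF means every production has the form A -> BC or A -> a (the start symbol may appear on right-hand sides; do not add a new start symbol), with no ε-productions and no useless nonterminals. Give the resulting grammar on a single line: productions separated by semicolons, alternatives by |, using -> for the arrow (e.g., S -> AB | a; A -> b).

Nullable: {H}; after ε-elimination: S -> b | bH; H -> S | c | HS.
After unit-elimination: S -> b | bH; H -> b | c | HS | bH.
TERM: introduce A -> b and substitute in every rule of length ≥2.

S -> b | AH; A -> b; H -> b | c | AH | HS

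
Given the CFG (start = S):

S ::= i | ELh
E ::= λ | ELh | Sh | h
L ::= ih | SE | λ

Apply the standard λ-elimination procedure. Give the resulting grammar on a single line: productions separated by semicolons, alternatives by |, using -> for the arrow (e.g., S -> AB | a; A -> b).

Nullable set: {E, L}.
S -> ELh: E, L nullable, giving ELh | Eh | Lh | h.
Drop E -> λ.
E -> ELh: E, L nullable, giving ELh | Eh | Lh | h.
Drop L -> λ.
L -> SE: E nullable, giving S | SE.
Unchanged (no nullable symbols): S -> i; E -> Sh; E -> h; L -> ih.

S -> h | i | Eh | Lh | ELh; E -> h | Eh | Lh | Sh | ELh; L -> S | SE | ih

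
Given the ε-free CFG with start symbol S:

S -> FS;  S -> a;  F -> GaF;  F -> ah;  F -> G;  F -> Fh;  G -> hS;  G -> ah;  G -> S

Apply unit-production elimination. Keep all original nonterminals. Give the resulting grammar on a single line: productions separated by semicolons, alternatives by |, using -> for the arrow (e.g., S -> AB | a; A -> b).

Unit productions: F->G, G->S.
Unit pairs (A ⇒* B via units): (F,G), (F,S), (G,S).
S: inherits non-unit rules of {S} → FS | a.
F: inherits non-unit rules of {F, G, S} → FS | Fh | GaF | a | ah | hS.
G: inherits non-unit rules of {G, S} → FS | a | ah | hS.

S -> a | FS; F -> a | FS | Fh | ah | hS | GaF; G -> a | FS | ah | hS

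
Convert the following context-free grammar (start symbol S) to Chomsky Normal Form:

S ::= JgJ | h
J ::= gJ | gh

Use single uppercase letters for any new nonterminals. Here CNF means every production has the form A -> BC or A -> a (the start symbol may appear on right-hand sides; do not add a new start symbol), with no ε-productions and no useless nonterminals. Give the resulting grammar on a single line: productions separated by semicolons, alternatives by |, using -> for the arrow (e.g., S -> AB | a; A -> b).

S -> h | JC; A -> g; B -> h; C -> AJ; J -> AB | AJ

No ε-productions.
No unit productions to eliminate.
TERM: introduce A -> g, B -> h and substitute in every rule of length ≥2.
BIN: S -> JAJ becomes S -> JC, C -> AJ.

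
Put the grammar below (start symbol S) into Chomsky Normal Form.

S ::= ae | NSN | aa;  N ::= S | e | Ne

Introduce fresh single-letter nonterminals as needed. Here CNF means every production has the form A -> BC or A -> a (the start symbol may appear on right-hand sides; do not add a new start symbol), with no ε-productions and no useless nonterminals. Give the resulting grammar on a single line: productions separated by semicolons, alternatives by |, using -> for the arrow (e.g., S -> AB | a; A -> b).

S -> BA | BB | ND; A -> e; B -> a; C -> SN; D -> SN; N -> e | BA | BB | NA | NC

No ε-productions.
After unit-elimination: S -> aa | ae | NSN; N -> e | Ne | aa | ae | NSN.
TERM: introduce B -> a, A -> e and substitute in every rule of length ≥2.
BIN: N -> NSN becomes N -> NC, C -> SN; S -> NSN becomes S -> ND, D -> SN.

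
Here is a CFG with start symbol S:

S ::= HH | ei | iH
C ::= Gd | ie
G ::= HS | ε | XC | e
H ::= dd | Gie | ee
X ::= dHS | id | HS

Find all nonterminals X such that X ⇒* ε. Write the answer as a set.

{G}

Directly nullable (have an ε-rule): {G}.
Not nullable: C, H, S, X — each has a terminal in every rule's right-hand side or depends on a non-nullable symbol.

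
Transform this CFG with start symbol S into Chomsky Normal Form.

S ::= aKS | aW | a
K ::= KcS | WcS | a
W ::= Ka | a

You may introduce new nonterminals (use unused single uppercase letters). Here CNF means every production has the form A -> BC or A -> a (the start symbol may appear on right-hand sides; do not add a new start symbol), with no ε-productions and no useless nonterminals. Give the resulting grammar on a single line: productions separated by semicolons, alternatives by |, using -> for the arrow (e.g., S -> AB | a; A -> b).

S -> a | BE | BW; A -> c; B -> a; C -> AS; D -> AS; E -> KS; K -> a | KC | WD; W -> a | KB

No ε-productions.
No unit productions to eliminate.
TERM: introduce B -> a, A -> c and substitute in every rule of length ≥2.
BIN: K -> KAS becomes K -> KC, C -> AS; K -> WAS becomes K -> WD, D -> AS; S -> BKS becomes S -> BE, E -> KS.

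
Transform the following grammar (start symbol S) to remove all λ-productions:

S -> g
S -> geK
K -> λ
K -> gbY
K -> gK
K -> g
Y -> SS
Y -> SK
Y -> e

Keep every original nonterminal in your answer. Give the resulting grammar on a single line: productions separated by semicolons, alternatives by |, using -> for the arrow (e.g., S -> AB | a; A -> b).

S -> g | ge | geK; K -> g | gK | gbY; Y -> S | e | SK | SS

Nullable set: {K}.
S -> geK: K nullable, giving ge | geK.
Drop K -> λ.
K -> gK: K nullable, giving g | gK.
Y -> SK: K nullable, giving S | SK.
Unchanged (no nullable symbols): S -> g; K -> g; K -> gbY; Y -> SS; Y -> e.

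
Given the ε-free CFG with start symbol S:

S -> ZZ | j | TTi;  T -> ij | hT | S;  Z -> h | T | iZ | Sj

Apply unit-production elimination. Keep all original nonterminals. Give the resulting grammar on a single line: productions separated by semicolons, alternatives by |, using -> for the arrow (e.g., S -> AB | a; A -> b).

S -> j | ZZ | TTi; T -> j | ZZ | hT | ij | TTi; Z -> h | j | Sj | ZZ | hT | iZ | ij | TTi

Unit productions: T->S, Z->T.
Unit pairs (A ⇒* B via units): (T,S), (Z,S), (Z,T).
S: inherits non-unit rules of {S} → TTi | ZZ | j.
T: inherits non-unit rules of {S, T} → TTi | ZZ | hT | ij | j.
Z: inherits non-unit rules of {S, T, Z} → Sj | TTi | ZZ | h | hT | iZ | ij | j.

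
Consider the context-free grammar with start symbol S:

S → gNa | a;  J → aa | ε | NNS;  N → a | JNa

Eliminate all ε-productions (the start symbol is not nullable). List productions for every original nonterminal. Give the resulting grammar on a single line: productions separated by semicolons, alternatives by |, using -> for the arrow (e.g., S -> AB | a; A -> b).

S -> a | gNa; J -> aa | NNS; N -> a | Na | JNa

Nullable set: {J}.
Drop J -> ε.
N -> JNa: J nullable, giving JNa | Na.
Unchanged (no nullable symbols): S -> a; S -> gNa; J -> NNS; J -> aa; N -> a.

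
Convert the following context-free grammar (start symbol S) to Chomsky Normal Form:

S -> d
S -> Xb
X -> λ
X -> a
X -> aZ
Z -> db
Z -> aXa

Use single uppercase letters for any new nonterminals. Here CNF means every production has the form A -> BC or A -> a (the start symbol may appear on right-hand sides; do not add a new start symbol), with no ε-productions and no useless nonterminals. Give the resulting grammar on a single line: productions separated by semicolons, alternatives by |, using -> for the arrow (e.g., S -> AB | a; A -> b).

S -> b | d | XA; A -> b; B -> a; C -> d; D -> XB; X -> a | BZ; Z -> BB | BD | CA

Nullable: {X}; after ε-elimination: S -> b | d | Xb; X -> a | aZ; Z -> aa | db | aXa.
No unit productions to eliminate.
TERM: introduce B -> a, A -> b, C -> d and substitute in every rule of length ≥2.
BIN: Z -> BXB becomes Z -> BD, D -> XB.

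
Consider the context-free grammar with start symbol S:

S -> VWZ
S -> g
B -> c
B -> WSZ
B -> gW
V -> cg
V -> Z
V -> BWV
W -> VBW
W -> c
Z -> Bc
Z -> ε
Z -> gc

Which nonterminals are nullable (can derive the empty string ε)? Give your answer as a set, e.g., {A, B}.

Directly nullable (have an ε-rule): {Z}.
V is nullable via V -> Z (every symbol on the right is already known nullable).
Not nullable: B, S, W — each has a terminal in every rule's right-hand side or depends on a non-nullable symbol.

{V, Z}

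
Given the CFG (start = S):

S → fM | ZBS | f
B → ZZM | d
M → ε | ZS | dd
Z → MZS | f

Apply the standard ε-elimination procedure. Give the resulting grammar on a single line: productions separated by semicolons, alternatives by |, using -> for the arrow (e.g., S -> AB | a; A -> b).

Nullable set: {M}.
S -> fM: M nullable, giving f | fM.
B -> ZZM: M nullable, giving ZZ | ZZM.
Drop M -> ε.
Z -> MZS: M nullable, giving MZS | ZS.
Unchanged (no nullable symbols): S -> ZBS; S -> f; B -> d; M -> ZS; M -> dd; Z -> f.

S -> f | fM | ZBS; B -> d | ZZ | ZZM; M -> ZS | dd; Z -> f | ZS | MZS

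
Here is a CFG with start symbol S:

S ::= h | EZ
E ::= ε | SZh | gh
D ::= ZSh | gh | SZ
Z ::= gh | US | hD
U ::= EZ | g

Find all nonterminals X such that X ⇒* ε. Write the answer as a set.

{E}

Directly nullable (have an ε-rule): {E}.
Not nullable: D, S, U, Z — each has a terminal in every rule's right-hand side or depends on a non-nullable symbol.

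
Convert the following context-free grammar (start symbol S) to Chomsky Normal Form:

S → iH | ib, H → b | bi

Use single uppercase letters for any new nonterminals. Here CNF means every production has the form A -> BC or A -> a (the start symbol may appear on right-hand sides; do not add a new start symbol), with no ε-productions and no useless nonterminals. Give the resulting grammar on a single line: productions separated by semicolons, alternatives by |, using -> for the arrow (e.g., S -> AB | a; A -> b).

No ε-productions.
No unit productions to eliminate.
TERM: introduce A -> b, B -> i and substitute in every rule of length ≥2.

S -> BA | BH; A -> b; B -> i; H -> b | AB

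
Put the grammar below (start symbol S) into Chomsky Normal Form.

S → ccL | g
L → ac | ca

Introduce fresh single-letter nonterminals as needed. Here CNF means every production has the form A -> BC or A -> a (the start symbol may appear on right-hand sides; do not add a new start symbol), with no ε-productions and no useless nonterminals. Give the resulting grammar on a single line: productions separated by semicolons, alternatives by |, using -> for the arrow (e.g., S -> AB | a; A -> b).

No ε-productions.
No unit productions to eliminate.
TERM: introduce A -> a, B -> c and substitute in every rule of length ≥2.
BIN: S -> BBL becomes S -> BC, C -> BL.

S -> g | BC; A -> a; B -> c; C -> BL; L -> AB | BA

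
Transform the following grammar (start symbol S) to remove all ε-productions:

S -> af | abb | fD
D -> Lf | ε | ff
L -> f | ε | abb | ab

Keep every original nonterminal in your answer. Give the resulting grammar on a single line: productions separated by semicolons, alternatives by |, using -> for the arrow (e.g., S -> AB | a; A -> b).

Nullable set: {D, L}.
S -> fD: D nullable, giving f | fD.
Drop D -> ε.
D -> Lf: L nullable, giving Lf | f.
Drop L -> ε.
Unchanged (no nullable symbols): S -> abb; S -> af; D -> ff; L -> ab; L -> abb; L -> f.

S -> f | af | fD | abb; D -> f | Lf | ff; L -> f | ab | abb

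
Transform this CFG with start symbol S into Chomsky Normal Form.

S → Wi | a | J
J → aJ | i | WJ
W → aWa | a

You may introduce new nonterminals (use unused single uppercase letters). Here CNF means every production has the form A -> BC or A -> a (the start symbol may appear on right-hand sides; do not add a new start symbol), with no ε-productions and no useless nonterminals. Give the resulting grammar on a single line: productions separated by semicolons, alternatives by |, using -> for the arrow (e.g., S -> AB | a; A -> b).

S -> a | i | AJ | WB | WJ; A -> a; B -> i; C -> WA; J -> i | AJ | WJ; W -> a | AC

No ε-productions.
After unit-elimination: S -> a | i | WJ | Wi | aJ; J -> i | WJ | aJ; W -> a | aWa.
TERM: introduce A -> a, B -> i and substitute in every rule of length ≥2.
BIN: W -> AWA becomes W -> AC, C -> WA.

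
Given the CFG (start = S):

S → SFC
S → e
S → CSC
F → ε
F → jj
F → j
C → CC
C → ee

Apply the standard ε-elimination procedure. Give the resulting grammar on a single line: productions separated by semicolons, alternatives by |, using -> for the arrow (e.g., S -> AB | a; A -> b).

S -> e | SC | CSC | SFC; C -> CC | ee; F -> j | jj

Nullable set: {F}.
S -> SFC: F nullable, giving SC | SFC.
Drop F -> ε.
Unchanged (no nullable symbols): S -> CSC; S -> e; C -> CC; C -> ee; F -> j; F -> jj.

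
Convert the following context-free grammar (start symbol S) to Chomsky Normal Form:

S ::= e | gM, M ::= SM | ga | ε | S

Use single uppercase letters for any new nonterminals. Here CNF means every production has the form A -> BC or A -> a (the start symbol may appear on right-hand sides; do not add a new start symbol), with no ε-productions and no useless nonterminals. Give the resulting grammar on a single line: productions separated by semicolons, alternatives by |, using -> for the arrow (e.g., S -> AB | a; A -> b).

S -> e | g | AM; A -> g; B -> a; M -> e | g | AB | AM | SM

Nullable: {M}; after ε-elimination: S -> e | g | gM; M -> S | SM | ga.
After unit-elimination: S -> e | g | gM; M -> e | g | SM | gM | ga.
TERM: introduce B -> a, A -> g and substitute in every rule of length ≥2.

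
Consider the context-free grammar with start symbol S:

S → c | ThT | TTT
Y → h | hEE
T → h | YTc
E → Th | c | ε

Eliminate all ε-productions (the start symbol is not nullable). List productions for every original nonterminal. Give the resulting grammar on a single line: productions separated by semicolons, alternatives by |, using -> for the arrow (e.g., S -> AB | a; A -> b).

Nullable set: {E}.
Drop E -> ε.
Y -> hEE: E, E nullable, giving h | hE | hEE.
Unchanged (no nullable symbols): S -> TTT; S -> ThT; S -> c; E -> Th; E -> c; T -> YTc; T -> h; Y -> h.

S -> c | TTT | ThT; E -> c | Th; T -> h | YTc; Y -> h | hE | hEE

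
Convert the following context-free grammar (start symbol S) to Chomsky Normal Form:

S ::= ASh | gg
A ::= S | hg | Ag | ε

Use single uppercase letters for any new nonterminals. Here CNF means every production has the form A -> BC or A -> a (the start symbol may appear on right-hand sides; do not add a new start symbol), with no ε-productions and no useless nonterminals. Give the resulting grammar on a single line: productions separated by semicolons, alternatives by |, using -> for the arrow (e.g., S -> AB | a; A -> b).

S -> AE | CC | SB; A -> g | AC | AD | BC | CC | SB; B -> h; C -> g; D -> SB; E -> SB

Nullable: {A}; after ε-elimination: S -> Sh | gg | ASh; A -> S | g | Ag | hg.
After unit-elimination: S -> Sh | gg | ASh; A -> g | Ag | Sh | gg | hg | ASh.
TERM: introduce C -> g, B -> h and substitute in every rule of length ≥2.
BIN: A -> ASB becomes A -> AD, D -> SB; S -> ASB becomes S -> AE, E -> SB.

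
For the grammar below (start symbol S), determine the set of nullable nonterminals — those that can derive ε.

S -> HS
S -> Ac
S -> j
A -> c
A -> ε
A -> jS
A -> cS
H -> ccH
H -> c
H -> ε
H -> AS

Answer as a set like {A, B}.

{A, H}

Directly nullable (have an ε-rule): {A, H}.
Not nullable: S — each has a terminal in every rule's right-hand side or depends on a non-nullable symbol.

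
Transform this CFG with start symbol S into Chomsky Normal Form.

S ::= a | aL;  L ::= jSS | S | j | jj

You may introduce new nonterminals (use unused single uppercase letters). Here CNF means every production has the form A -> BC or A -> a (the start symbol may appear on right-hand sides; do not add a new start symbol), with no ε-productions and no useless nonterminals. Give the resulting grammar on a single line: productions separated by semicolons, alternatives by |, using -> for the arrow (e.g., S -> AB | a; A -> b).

S -> a | AL; A -> a; B -> j; C -> SS; L -> a | j | AL | BB | BC

No ε-productions.
After unit-elimination: S -> a | aL; L -> a | j | aL | jj | jSS.
TERM: introduce A -> a, B -> j and substitute in every rule of length ≥2.
BIN: L -> BSS becomes L -> BC, C -> SS.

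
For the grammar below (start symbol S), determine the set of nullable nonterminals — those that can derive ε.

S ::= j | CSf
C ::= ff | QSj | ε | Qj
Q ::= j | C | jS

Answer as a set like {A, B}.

Directly nullable (have an ε-rule): {C}.
Q is nullable via Q -> C (every symbol on the right is already known nullable).
Not nullable: S — each has a terminal in every rule's right-hand side or depends on a non-nullable symbol.

{C, Q}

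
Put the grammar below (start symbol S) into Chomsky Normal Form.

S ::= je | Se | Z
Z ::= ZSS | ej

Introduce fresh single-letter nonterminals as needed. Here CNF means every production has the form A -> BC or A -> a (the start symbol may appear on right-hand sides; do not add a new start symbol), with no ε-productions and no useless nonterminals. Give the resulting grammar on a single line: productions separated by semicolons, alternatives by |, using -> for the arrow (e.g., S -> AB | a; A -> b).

No ε-productions.
After unit-elimination: S -> Se | ej | je | ZSS; Z -> ej | ZSS.
TERM: introduce A -> e, B -> j and substitute in every rule of length ≥2.
BIN: S -> ZSS becomes S -> ZC, C -> SS; Z -> ZSS becomes Z -> ZD, D -> SS.

S -> AB | BA | SA | ZC; A -> e; B -> j; C -> SS; D -> SS; Z -> AB | ZD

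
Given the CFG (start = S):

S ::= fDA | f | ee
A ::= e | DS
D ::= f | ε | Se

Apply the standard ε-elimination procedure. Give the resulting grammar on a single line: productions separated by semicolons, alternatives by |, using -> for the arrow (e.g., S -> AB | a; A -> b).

Nullable set: {D}.
S -> fDA: D nullable, giving fA | fDA.
A -> DS: D nullable, giving DS | S.
Drop D -> ε.
Unchanged (no nullable symbols): S -> ee; S -> f; A -> e; D -> Se; D -> f.

S -> f | ee | fA | fDA; A -> S | e | DS; D -> f | Se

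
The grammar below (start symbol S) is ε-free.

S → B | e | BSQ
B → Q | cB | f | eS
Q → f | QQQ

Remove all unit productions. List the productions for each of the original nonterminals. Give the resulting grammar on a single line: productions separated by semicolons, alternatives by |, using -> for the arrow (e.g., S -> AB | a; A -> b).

Unit productions: B->Q, S->B.
Unit pairs (A ⇒* B via units): (B,Q), (S,B), (S,Q).
S: inherits non-unit rules of {B, Q, S} → BSQ | QQQ | cB | e | eS | f.
B: inherits non-unit rules of {B, Q} → QQQ | cB | eS | f.
Q: inherits non-unit rules of {Q} → QQQ | f.

S -> e | f | cB | eS | BSQ | QQQ; B -> f | cB | eS | QQQ; Q -> f | QQQ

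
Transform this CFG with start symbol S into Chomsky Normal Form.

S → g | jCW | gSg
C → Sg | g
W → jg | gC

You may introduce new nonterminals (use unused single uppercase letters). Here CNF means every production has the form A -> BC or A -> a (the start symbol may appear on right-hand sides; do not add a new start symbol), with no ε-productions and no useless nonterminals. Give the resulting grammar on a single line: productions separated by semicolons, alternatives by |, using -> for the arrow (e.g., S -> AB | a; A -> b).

No ε-productions.
No unit productions to eliminate.
TERM: introduce A -> g, B -> j and substitute in every rule of length ≥2.
BIN: S -> ASA becomes S -> AD, D -> SA; S -> BCW becomes S -> BE, E -> CW.

S -> g | AD | BE; A -> g; B -> j; C -> g | SA; D -> SA; E -> CW; W -> AC | BA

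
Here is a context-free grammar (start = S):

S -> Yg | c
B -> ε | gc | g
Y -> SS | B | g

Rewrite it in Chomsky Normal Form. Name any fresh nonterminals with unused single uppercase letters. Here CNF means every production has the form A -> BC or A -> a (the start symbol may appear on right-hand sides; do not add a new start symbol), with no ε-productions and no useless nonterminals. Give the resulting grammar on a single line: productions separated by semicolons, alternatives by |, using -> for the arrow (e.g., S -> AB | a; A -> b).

Nullable: {B, Y}; after ε-elimination: S -> c | g | Yg; B -> g | gc; Y -> B | g | SS.
After unit-elimination: S -> c | g | Yg; B -> g | gc; Y -> g | SS | gc.
TERM: introduce C -> c, A -> g and substitute in every rule of length ≥2.
Drop unreachable/unproductive: B.

S -> c | g | YA; A -> g; C -> c; Y -> g | AC | SS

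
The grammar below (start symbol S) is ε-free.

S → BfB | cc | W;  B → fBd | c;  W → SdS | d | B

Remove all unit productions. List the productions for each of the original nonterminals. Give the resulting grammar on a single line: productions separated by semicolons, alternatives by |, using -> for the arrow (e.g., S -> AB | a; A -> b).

Unit productions: S->W, W->B.
Unit pairs (A ⇒* B via units): (S,B), (S,W), (W,B).
S: inherits non-unit rules of {B, S, W} → BfB | SdS | c | cc | d | fBd.
B: inherits non-unit rules of {B} → c | fBd.
W: inherits non-unit rules of {B, W} → SdS | c | d | fBd.

S -> c | d | cc | BfB | SdS | fBd; B -> c | fBd; W -> c | d | SdS | fBd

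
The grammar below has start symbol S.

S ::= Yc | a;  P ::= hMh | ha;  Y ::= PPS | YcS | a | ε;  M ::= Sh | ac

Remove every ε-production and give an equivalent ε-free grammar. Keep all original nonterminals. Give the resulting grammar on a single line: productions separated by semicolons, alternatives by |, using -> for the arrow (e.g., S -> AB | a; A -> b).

Nullable set: {Y}.
S -> Yc: Y nullable, giving Yc | c.
Drop Y -> ε.
Y -> YcS: Y nullable, giving YcS | cS.
Unchanged (no nullable symbols): S -> a; M -> Sh; M -> ac; P -> hMh; P -> ha; Y -> PPS; Y -> a.

S -> a | c | Yc; M -> Sh | ac; P -> ha | hMh; Y -> a | cS | PPS | YcS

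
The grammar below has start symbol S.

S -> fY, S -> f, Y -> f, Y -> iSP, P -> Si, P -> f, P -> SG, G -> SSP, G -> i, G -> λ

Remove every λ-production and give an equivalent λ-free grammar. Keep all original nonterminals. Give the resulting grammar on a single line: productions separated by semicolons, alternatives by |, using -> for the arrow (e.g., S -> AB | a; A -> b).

S -> f | fY; G -> i | SSP; P -> S | f | SG | Si; Y -> f | iSP

Nullable set: {G}.
Drop G -> λ.
P -> SG: G nullable, giving S | SG.
Unchanged (no nullable symbols): S -> f; S -> fY; G -> SSP; G -> i; P -> Si; P -> f; Y -> f; Y -> iSP.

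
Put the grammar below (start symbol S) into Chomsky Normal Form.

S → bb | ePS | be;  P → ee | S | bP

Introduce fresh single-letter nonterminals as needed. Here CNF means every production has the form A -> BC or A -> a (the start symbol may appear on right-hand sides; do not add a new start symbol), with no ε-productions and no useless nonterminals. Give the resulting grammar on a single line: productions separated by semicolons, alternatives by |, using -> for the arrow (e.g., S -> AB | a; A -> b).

S -> AA | AB | BD; A -> b; B -> e; C -> PS; D -> PS; P -> AA | AB | AP | BB | BC

No ε-productions.
After unit-elimination: S -> bb | be | ePS; P -> bP | bb | be | ee | ePS.
TERM: introduce A -> b, B -> e and substitute in every rule of length ≥2.
BIN: P -> BPS becomes P -> BC, C -> PS; S -> BPS becomes S -> BD, D -> PS.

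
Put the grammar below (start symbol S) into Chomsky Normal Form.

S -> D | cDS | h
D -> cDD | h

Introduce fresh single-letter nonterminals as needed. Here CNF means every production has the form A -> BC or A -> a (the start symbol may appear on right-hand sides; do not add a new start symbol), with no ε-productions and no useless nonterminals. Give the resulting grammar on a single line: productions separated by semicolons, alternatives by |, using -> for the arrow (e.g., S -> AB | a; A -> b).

No ε-productions.
After unit-elimination: S -> h | cDD | cDS; D -> h | cDD.
TERM: introduce A -> c and substitute in every rule of length ≥2.
BIN: D -> ADD becomes D -> AB, B -> DD; S -> ADD becomes S -> AC, C -> DD; S -> ADS becomes S -> AE, E -> DS.

S -> h | AC | AE; A -> c; B -> DD; C -> DD; D -> h | AB; E -> DS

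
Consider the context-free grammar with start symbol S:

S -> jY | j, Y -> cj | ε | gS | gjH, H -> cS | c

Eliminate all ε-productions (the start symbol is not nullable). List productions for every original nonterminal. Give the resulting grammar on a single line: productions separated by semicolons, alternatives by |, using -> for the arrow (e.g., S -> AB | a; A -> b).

Nullable set: {Y}.
S -> jY: Y nullable, giving j | jY.
Drop Y -> ε.
Unchanged (no nullable symbols): S -> j; H -> c; H -> cS; Y -> cj; Y -> gS; Y -> gjH.

S -> j | jY; H -> c | cS; Y -> cj | gS | gjH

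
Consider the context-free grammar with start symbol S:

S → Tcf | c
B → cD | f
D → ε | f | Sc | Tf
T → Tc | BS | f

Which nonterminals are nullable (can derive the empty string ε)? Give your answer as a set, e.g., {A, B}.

Directly nullable (have an ε-rule): {D}.
Not nullable: B, S, T — each has a terminal in every rule's right-hand side or depends on a non-nullable symbol.

{D}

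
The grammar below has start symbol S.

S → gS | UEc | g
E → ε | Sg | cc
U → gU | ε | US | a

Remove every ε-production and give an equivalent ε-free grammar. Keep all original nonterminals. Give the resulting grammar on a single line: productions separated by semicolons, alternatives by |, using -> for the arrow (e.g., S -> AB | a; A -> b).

Nullable set: {E, U}.
S -> UEc: U, E nullable, giving Ec | UEc | Uc | c.
Drop E -> ε.
Drop U -> ε.
U -> US: U nullable, giving S | US.
U -> gU: U nullable, giving g | gU.
Unchanged (no nullable symbols): S -> g; S -> gS; E -> Sg; E -> cc; U -> a.

S -> c | g | Ec | Uc | gS | UEc; E -> Sg | cc; U -> S | a | g | US | gU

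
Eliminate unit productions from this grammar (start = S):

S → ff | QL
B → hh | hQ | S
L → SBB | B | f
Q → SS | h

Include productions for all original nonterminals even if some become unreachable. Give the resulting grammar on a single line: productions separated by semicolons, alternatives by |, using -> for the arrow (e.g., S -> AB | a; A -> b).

S -> QL | ff; B -> QL | ff | hQ | hh; L -> f | QL | ff | hQ | hh | SBB; Q -> h | SS

Unit productions: B->S, L->B.
Unit pairs (A ⇒* B via units): (B,S), (L,B), (L,S).
S: inherits non-unit rules of {S} → QL | ff.
B: inherits non-unit rules of {B, S} → QL | ff | hQ | hh.
L: inherits non-unit rules of {B, L, S} → QL | SBB | f | ff | hQ | hh.
Q: inherits non-unit rules of {Q} → SS | h.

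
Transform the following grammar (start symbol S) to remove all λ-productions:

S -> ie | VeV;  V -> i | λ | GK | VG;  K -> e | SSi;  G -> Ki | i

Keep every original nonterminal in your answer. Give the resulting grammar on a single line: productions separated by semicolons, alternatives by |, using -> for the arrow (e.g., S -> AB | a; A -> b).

Nullable set: {V}.
S -> VeV: V, V nullable, giving Ve | VeV | e | eV.
Drop V -> λ.
V -> VG: V nullable, giving G | VG.
Unchanged (no nullable symbols): S -> ie; G -> Ki; G -> i; K -> SSi; K -> e; V -> GK; V -> i.

S -> e | Ve | eV | ie | VeV; G -> i | Ki; K -> e | SSi; V -> G | i | GK | VG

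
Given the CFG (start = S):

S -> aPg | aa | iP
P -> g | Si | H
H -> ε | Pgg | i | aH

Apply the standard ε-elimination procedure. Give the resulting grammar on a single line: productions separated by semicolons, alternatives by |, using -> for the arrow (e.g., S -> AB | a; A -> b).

Nullable set: {H, P}.
S -> aPg: P nullable, giving aPg | ag.
S -> iP: P nullable, giving i | iP.
Drop H -> ε.
H -> Pgg: P nullable, giving Pgg | gg.
H -> aH: H nullable, giving a | aH.
P -> H: H nullable, giving H.
Unchanged (no nullable symbols): S -> aa; H -> i; P -> Si; P -> g.

S -> i | aa | ag | iP | aPg; H -> a | i | aH | gg | Pgg; P -> H | g | Si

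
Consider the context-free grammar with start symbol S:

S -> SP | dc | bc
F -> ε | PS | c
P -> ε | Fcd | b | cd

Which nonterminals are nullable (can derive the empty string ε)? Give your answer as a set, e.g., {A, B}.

Directly nullable (have an ε-rule): {F, P}.
Not nullable: S — each has a terminal in every rule's right-hand side or depends on a non-nullable symbol.

{F, P}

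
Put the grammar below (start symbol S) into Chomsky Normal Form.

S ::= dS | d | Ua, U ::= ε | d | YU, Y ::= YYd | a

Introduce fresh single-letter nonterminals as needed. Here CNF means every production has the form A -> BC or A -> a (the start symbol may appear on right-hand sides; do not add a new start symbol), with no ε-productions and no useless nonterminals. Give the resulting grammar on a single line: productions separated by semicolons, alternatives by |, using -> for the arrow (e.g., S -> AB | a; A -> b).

Nullable: {U}; after ε-elimination: S -> a | d | Ua | dS; U -> Y | d | YU; Y -> a | YYd.
After unit-elimination: S -> a | d | Ua | dS; U -> a | d | YU | YYd; Y -> a | YYd.
TERM: introduce A -> a, B -> d and substitute in every rule of length ≥2.
BIN: U -> YYB becomes U -> YC, C -> YB; Y -> YYB becomes Y -> YD, D -> YB.

S -> a | d | BS | UA; A -> a; B -> d; C -> YB; D -> YB; U -> a | d | YC | YU; Y -> a | YD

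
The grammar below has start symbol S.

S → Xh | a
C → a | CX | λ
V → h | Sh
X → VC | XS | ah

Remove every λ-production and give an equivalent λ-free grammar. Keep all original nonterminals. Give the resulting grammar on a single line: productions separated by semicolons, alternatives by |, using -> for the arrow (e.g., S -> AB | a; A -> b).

Nullable set: {C}.
Drop C -> λ.
C -> CX: C nullable, giving CX | X.
X -> VC: C nullable, giving V | VC.
Unchanged (no nullable symbols): S -> Xh; S -> a; C -> a; V -> Sh; V -> h; X -> XS; X -> ah.

S -> a | Xh; C -> X | a | CX; V -> h | Sh; X -> V | VC | XS | ah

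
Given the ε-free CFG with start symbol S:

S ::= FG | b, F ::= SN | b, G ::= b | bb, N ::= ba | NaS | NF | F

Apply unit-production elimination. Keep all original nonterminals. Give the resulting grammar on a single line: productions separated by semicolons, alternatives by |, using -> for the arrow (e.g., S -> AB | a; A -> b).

S -> b | FG; F -> b | SN; G -> b | bb; N -> b | NF | SN | ba | NaS

Unit productions: N->F.
Unit pairs (A ⇒* B via units): (N,F).
S: inherits non-unit rules of {S} → FG | b.
F: inherits non-unit rules of {F} → SN | b.
G: inherits non-unit rules of {G} → b | bb.
N: inherits non-unit rules of {F, N} → NF | NaS | SN | b | ba.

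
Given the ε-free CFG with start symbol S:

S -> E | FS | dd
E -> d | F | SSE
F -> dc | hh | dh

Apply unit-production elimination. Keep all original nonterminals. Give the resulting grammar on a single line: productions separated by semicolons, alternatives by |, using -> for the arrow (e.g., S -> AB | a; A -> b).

S -> d | FS | dc | dd | dh | hh | SSE; E -> d | dc | dh | hh | SSE; F -> dc | dh | hh

Unit productions: E->F, S->E.
Unit pairs (A ⇒* B via units): (E,F), (S,E), (S,F).
S: inherits non-unit rules of {E, F, S} → FS | SSE | d | dc | dd | dh | hh.
E: inherits non-unit rules of {E, F} → SSE | d | dc | dh | hh.
F: inherits non-unit rules of {F} → dc | dh | hh.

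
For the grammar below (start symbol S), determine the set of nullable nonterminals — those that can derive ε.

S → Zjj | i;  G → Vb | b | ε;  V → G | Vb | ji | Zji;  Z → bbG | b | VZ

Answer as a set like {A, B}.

{G, V}

Directly nullable (have an ε-rule): {G}.
V is nullable via V -> G (every symbol on the right is already known nullable).
Not nullable: S, Z — each has a terminal in every rule's right-hand side or depends on a non-nullable symbol.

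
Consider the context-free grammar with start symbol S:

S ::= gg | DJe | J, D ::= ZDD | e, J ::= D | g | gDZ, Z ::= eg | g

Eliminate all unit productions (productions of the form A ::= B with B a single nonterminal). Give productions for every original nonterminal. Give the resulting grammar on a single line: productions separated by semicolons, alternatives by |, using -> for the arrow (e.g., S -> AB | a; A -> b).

S -> e | g | gg | DJe | ZDD | gDZ; D -> e | ZDD; J -> e | g | ZDD | gDZ; Z -> g | eg

Unit productions: J->D, S->J.
Unit pairs (A ⇒* B via units): (J,D), (S,D), (S,J).
S: inherits non-unit rules of {D, J, S} → DJe | ZDD | e | g | gDZ | gg.
D: inherits non-unit rules of {D} → ZDD | e.
J: inherits non-unit rules of {D, J} → ZDD | e | g | gDZ.
Z: inherits non-unit rules of {Z} → eg | g.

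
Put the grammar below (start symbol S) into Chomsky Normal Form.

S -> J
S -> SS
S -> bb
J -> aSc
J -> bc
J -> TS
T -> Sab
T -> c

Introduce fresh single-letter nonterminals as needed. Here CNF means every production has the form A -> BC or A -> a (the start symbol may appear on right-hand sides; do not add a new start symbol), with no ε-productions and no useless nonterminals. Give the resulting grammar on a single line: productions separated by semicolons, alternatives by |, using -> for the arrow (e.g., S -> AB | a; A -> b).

S -> AE | CB | CC | SS | TS; A -> a; B -> c; C -> b; E -> SB; F -> AC; T -> c | SF

No ε-productions.
After unit-elimination: S -> SS | TS | bb | bc | aSc; J -> TS | bc | aSc; T -> c | Sab.
TERM: introduce A -> a, C -> b, B -> c and substitute in every rule of length ≥2.
BIN: J -> ASB becomes J -> AD, D -> SB; S -> ASB becomes S -> AE, E -> SB; T -> SAC becomes T -> SF, F -> AC.
Drop unreachable/unproductive: J.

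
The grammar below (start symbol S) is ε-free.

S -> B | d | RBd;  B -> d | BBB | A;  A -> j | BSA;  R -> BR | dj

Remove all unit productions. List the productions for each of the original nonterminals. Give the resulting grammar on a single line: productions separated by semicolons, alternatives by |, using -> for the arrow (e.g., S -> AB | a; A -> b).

Unit productions: B->A, S->B.
Unit pairs (A ⇒* B via units): (B,A), (S,A), (S,B).
S: inherits non-unit rules of {A, B, S} → BBB | BSA | RBd | d | j.
A: inherits non-unit rules of {A} → BSA | j.
B: inherits non-unit rules of {A, B} → BBB | BSA | d | j.
R: inherits non-unit rules of {R} → BR | dj.

S -> d | j | BBB | BSA | RBd; A -> j | BSA; B -> d | j | BBB | BSA; R -> BR | dj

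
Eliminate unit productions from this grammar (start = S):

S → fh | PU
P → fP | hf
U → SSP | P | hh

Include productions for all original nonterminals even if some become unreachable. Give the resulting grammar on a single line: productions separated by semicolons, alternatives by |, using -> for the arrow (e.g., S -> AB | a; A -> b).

S -> PU | fh; P -> fP | hf; U -> fP | hf | hh | SSP

Unit productions: U->P.
Unit pairs (A ⇒* B via units): (U,P).
S: inherits non-unit rules of {S} → PU | fh.
P: inherits non-unit rules of {P} → fP | hf.
U: inherits non-unit rules of {P, U} → SSP | fP | hf | hh.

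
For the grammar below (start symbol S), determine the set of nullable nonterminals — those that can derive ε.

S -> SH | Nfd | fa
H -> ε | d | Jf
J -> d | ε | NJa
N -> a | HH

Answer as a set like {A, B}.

{H, J, N}

Directly nullable (have an ε-rule): {H, J}.
N is nullable via N -> HH (every symbol on the right is already known nullable).
Not nullable: S — each has a terminal in every rule's right-hand side or depends on a non-nullable symbol.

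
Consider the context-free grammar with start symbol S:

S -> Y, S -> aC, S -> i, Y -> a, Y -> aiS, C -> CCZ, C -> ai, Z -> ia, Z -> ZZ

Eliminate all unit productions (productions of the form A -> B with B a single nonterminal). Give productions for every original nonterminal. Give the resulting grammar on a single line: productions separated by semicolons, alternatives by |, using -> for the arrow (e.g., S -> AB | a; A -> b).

S -> a | i | aC | aiS; C -> ai | CCZ; Y -> a | aiS; Z -> ZZ | ia

Unit productions: S->Y.
Unit pairs (A ⇒* B via units): (S,Y).
S: inherits non-unit rules of {S, Y} → a | aC | aiS | i.
C: inherits non-unit rules of {C} → CCZ | ai.
Y: inherits non-unit rules of {Y} → a | aiS.
Z: inherits non-unit rules of {Z} → ZZ | ia.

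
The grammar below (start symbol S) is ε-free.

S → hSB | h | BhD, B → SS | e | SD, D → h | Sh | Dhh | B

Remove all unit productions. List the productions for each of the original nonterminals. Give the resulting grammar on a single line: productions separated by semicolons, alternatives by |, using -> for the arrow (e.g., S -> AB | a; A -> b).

Unit productions: D->B.
Unit pairs (A ⇒* B via units): (D,B).
S: inherits non-unit rules of {S} → BhD | h | hSB.
B: inherits non-unit rules of {B} → SD | SS | e.
D: inherits non-unit rules of {B, D} → Dhh | SD | SS | Sh | e | h.

S -> h | BhD | hSB; B -> e | SD | SS; D -> e | h | SD | SS | Sh | Dhh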